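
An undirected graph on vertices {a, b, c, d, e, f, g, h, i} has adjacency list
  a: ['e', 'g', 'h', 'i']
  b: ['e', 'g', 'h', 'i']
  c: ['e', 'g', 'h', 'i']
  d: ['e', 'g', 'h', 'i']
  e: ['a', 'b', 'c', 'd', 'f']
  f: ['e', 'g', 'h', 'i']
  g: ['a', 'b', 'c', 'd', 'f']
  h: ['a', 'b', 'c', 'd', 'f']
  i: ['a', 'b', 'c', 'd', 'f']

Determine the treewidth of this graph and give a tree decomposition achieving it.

Each bag holds 5 vertices, so the decomposition has width 4, which upper-bounds the treewidth. For the lower bound: the 5 vertex sets {b,h}, {d,e}, {a,g}, {i}, {c} are disjoint, each induces a connected subgraph, and every pair is joined by at least one edge of G. Contracting each set to a single vertex therefore yields K_{5} as a minor, and since treewidth is minor-monotone, tw(G) ≥ tw(K_{5}) = 4. Combining the bounds, tw(G) = 4.

Treewidth 4.
One optimal decomposition is:
Bags: B1 = {b, e, g, h, i}  B2 = {d, e, g, h, i}  B3 = {a, e, g, h, i}  B4 = {c, e, g, h, i}  B5 = {e, f, g, h, i}
Tree: B1–B2, B2–B3, B3–B4, B4–B5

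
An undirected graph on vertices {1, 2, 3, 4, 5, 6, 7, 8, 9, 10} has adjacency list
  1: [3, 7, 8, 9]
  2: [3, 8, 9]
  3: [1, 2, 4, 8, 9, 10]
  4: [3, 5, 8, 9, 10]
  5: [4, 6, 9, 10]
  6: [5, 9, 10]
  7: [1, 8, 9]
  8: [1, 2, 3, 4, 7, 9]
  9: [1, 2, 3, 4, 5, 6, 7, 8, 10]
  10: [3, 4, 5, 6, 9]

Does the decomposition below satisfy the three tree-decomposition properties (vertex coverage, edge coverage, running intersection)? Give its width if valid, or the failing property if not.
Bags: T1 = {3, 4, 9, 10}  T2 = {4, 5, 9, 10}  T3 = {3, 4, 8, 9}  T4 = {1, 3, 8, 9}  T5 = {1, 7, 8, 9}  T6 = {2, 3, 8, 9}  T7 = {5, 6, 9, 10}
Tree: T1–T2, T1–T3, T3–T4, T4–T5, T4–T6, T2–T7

Yes; width 3.

Vertex coverage: the bags together contain {1, 2, 3, 4, 5, 6, 7, 8, 9, 10}, the full vertex set. Edge coverage: each edge of G has both endpoints in at least one bag. Running intersection: for every vertex, the bags containing it form a connected subtree. All three properties hold, so this is a valid tree decomposition of width max|bag| − 1 = 3, and hence tw(G) ≤ 3.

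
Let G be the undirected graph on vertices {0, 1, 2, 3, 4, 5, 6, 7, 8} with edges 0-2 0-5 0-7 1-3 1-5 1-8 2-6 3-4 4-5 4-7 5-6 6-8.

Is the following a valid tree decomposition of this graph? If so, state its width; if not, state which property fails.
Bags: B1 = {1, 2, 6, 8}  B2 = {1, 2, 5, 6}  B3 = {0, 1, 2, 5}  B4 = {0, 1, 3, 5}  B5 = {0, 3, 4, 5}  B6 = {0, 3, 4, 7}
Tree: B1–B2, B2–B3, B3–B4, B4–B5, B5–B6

Yes; width 3.

Checking the three conditions: (i) the bags cover all of {0, 1, 2, 3, 4, 5, 6, 7, 8}; (ii) for each edge, some bag contains both endpoints; (iii) the bags containing any fixed vertex form a subtree. All hold, so the decomposition is valid with width 4 − 1 = 3.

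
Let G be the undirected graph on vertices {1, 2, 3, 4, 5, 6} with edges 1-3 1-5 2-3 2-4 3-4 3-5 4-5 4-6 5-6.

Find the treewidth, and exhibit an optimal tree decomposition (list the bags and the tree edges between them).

Each bag holds 3 vertices, so the decomposition has width 2, which upper-bounds the treewidth. On the other hand G contains the 3-clique {1, 3, 5}. A clique must lie in a single bag of any decomposition, so no decomposition can have width below 2. Therefore the treewidth is 2.

Treewidth 2.
Bags: B1 = {3, 4, 5}  B2 = {4, 5, 6}  B3 = {1, 3, 5}  B4 = {2, 3, 4}
Tree: B1–B2, B1–B3, B1–B4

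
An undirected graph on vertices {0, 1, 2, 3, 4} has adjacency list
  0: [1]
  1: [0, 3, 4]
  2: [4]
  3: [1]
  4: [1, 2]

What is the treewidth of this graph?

1

A width-1 tree decomposition is:
Bags: B1 = {1, 4}  B2 = {0, 1}  B3 = {1, 3}  B4 = {2, 4}
Tree: B1–B2, B2–B3, B1–B4
Every bag has size at most 2, so the width is 2 − 1 = 1 and tw(G) ≤ 1. Any graph with an edge has treewidth ≥ 1, and G has the edge 4–1. Combining the bounds, tw(G) = 1.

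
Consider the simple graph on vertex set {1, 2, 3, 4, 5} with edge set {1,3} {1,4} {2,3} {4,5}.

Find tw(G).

1

A width-1 tree decomposition is:
Bags: B1 = {4, 5}  B2 = {1, 4}  B3 = {1, 3}  B4 = {2, 3}
Tree: B1–B2, B2–B3, B3–B4
Each bag holds 2 vertices, so the decomposition has width 1, which upper-bounds the treewidth. Since G has at least one edge (e.g. 5–4), it is not an edgeless graph, so tw(G) ≥ 1. Therefore the treewidth is 1.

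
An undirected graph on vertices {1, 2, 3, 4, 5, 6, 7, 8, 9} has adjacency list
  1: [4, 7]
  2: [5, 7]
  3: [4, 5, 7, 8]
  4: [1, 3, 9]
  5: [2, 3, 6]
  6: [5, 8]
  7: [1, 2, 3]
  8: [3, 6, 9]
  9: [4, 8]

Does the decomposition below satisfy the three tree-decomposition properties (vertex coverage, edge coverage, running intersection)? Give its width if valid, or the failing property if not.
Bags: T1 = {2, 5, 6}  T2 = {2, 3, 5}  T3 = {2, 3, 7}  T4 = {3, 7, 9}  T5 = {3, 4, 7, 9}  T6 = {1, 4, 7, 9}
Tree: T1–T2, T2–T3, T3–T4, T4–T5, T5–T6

A tree decomposition must satisfy three properties: every vertex lies in some bag; for every edge, both endpoints lie together in some bag; and for every vertex, the bags containing it form a connected subtree. Here vertex 8 appears in no bag, so the decomposition is invalid.

No — vertex 8 appears in no bag.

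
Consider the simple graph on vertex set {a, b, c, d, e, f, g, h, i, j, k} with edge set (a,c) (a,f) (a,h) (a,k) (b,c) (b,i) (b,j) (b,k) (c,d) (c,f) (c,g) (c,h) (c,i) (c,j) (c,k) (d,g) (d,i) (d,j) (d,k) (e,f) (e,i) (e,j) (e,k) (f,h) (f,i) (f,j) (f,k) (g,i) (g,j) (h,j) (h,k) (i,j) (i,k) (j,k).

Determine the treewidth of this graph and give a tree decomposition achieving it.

Treewidth 4.
One optimal decomposition is:
Bags: B1 = {c, f, h, j, k}  B2 = {c, f, i, j, k}  B3 = {a, c, f, h, k}  B4 = {b, c, i, j, k}  B5 = {c, d, i, j, k}  B6 = {e, f, i, j, k}  B7 = {c, d, g, i, j}
Tree: B1–B2, B1–B3, B2–B4, B2–B5, B2–B6, B5–B7

The largest bag has 5 vertices, giving width 4; this decomposition certifies tw(G) ≤ 4. On the other hand G contains the 5-clique {c, d, g, i, j}. A clique must lie in a single bag of any decomposition, so no decomposition can have width below 4. Therefore the treewidth is 4.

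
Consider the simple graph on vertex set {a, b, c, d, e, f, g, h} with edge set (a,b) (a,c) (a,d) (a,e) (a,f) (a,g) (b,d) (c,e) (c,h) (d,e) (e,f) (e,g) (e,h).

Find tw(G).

A width-2 tree decomposition is:
Bags: B1 = {a, e, g}  B2 = {a, c, e}  B3 = {a, d, e}  B4 = {a, e, f}  B5 = {a, b, d}  B6 = {c, e, h}
Tree: B1–B2, B1–B3, B3–B4, B3–B5, B2–B6
Every bag has size at most 3, so the width is 3 − 1 = 2 and tw(G) ≤ 2. On the other hand G contains the 3-clique {c, e, h}. A clique must lie in a single bag of any decomposition, so no decomposition can have width below 2. The upper and lower bounds meet at 2, so that is the treewidth.

2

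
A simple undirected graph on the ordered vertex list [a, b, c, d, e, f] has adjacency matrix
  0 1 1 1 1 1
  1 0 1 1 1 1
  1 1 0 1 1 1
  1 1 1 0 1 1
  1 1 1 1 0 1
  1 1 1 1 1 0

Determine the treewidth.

A width-5 tree decomposition is:
Bags: B1 = {a, b, c, d, e, f}
Tree: (single bag)
A single bag containing all 6 vertices is trivially a valid decomposition of width 5. On the other hand G contains the 6-clique {a, b, c, d, e, f}. A clique must lie in a single bag of any decomposition, so no decomposition can have width below 5. Hence tw(G) = 5 exactly.

5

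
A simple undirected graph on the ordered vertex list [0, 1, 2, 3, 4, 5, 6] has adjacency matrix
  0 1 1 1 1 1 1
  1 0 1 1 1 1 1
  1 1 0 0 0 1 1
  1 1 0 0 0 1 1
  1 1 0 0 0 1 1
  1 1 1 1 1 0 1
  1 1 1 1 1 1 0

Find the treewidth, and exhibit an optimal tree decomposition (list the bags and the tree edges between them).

Each bag holds 5 vertices, so the decomposition has width 4, which upper-bounds the treewidth. Conversely, {0, 1, 2, 5, 6} is a clique of size 5, and the vertices of any clique must share a bag in every tree decomposition; so some bag has ≥ 5 vertices and tw(G) ≥ 4. Therefore the treewidth is 4.

Treewidth 4.
One optimal decomposition is:
Bags: B1 = {0, 1, 2, 5, 6}  B2 = {0, 1, 3, 5, 6}  B3 = {0, 1, 4, 5, 6}
Tree: B1–B2, B2–B3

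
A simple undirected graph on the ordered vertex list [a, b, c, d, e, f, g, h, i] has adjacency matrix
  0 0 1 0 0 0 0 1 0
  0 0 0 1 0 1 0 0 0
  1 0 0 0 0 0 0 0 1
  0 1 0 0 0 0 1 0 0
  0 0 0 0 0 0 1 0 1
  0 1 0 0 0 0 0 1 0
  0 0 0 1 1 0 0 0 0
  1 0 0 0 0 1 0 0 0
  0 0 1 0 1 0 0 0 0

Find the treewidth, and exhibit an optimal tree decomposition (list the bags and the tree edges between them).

Treewidth 2.
Bags: B1 = {a, f, h}  B2 = {a, b, f}  B3 = {a, b, d}  B4 = {a, d, g}  B5 = {a, e, g}  B6 = {a, e, i}  B7 = {a, c, i}
Tree: B1–B2, B2–B3, B3–B4, B4–B5, B5–B6, B6–B7

The largest bag has 3 vertices, giving width 2; this decomposition certifies tw(G) ≤ 2. For the lower bound, G contains the cycle a–h–f–b–d–g–e–i–c–a, so G is not a forest; only forests have treewidth ≤ 1, hence tw(G) ≥ 2. The upper and lower bounds meet at 2, so that is the treewidth.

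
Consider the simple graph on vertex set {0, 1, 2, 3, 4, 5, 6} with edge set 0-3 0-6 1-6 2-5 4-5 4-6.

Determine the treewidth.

A width-1 tree decomposition is:
Bags: B1 = {4, 6}  B2 = {4, 5}  B3 = {2, 5}  B4 = {0, 6}  B5 = {0, 3}  B6 = {1, 6}
Tree: B1–B2, B2–B3, B1–B4, B4–B5, B1–B6
The largest bag has 2 vertices, giving width 1; this decomposition certifies tw(G) ≤ 1. Since G has at least one edge (e.g. 4–6), it is not an edgeless graph, so tw(G) ≥ 1. Combining the bounds, tw(G) = 1.

1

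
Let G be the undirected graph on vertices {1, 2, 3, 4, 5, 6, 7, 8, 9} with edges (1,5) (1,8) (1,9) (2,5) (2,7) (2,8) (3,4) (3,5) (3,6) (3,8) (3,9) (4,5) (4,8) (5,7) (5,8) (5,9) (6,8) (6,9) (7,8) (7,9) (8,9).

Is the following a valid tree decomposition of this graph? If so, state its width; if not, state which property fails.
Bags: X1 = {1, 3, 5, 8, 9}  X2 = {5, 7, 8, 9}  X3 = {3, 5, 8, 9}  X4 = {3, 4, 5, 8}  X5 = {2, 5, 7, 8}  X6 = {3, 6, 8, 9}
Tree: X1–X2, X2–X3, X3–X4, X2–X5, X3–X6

A tree decomposition must satisfy three properties: every vertex lies in some bag; for every edge, both endpoints lie together in some bag; and for every vertex, the bags containing it form a connected subtree. Here bags containing vertex 3 are not connected in the tree, so the decomposition is invalid.

No — bags containing vertex 3 are not connected in the tree.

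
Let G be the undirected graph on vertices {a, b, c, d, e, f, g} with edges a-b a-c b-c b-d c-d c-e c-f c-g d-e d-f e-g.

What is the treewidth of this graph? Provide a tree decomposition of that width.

Treewidth 2.
One such decomposition:
Bags: B1 = {c, e, g}  B2 = {c, d, e}  B3 = {b, c, d}  B4 = {c, d, f}  B5 = {a, b, c}
Tree: B1–B2, B2–B3, B3–B4, B3–B5

Every bag has size at most 3, so the width is 3 − 1 = 2 and tw(G) ≤ 2. For the lower bound, the 3 vertices {c, d, e} are pairwise adjacent, and any tree decomposition puts a clique entirely inside one bag — forcing width ≥ 2. Combining the bounds, tw(G) = 2.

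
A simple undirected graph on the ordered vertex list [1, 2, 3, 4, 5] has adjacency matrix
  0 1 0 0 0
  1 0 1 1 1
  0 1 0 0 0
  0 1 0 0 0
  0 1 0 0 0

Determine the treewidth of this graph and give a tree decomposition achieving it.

Every bag has size at most 2, so the width is 2 − 1 = 1 and tw(G) ≤ 1. Since G has at least one edge (e.g. 1–2), it is not an edgeless graph, so tw(G) ≥ 1. Combining the bounds, tw(G) = 1.

Treewidth 1.
One such decomposition:
Bags: B1 = {1, 2}  B2 = {2, 4}  B3 = {2, 5}  B4 = {2, 3}
Tree: B1–B2, B1–B3, B1–B4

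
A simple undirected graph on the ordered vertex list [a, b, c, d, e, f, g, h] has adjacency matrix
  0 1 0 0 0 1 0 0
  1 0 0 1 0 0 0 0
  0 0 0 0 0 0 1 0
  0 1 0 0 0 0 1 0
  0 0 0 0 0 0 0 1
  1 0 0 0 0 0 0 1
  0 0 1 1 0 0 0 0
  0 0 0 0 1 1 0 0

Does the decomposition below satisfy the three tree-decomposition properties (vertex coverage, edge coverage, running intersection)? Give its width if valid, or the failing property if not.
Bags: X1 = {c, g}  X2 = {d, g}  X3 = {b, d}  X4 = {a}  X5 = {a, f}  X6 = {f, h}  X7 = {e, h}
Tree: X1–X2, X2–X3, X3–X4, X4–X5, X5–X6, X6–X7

A tree decomposition must satisfy three properties: every vertex lies in some bag; for every edge, both endpoints lie together in some bag; and for every vertex, the bags containing it form a connected subtree. Here edge (b,a) lies in no bag, so the decomposition is invalid.

No — edge (b,a) lies in no bag.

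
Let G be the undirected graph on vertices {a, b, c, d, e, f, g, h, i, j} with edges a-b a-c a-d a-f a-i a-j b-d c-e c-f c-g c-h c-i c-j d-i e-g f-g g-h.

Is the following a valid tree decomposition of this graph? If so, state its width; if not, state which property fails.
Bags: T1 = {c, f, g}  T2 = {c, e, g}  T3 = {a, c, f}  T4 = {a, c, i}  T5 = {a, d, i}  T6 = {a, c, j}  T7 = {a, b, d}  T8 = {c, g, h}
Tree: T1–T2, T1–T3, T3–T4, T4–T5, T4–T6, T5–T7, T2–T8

Vertex coverage: the bags together contain {a, b, c, d, e, f, g, h, i, j}, the full vertex set. Edge coverage: each edge of G has both endpoints in at least one bag. Running intersection: for every vertex, the bags containing it form a connected subtree. All three properties hold, so this is a valid tree decomposition of width max|bag| − 1 = 2, and hence tw(G) ≤ 2.

Yes; width 2.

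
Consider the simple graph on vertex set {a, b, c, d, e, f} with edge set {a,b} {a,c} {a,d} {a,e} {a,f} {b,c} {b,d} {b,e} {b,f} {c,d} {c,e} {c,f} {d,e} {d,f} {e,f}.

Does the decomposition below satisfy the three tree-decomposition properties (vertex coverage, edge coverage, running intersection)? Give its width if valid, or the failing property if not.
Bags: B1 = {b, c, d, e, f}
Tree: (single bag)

A tree decomposition must satisfy three properties: every vertex lies in some bag; for every edge, both endpoints lie together in some bag; and for every vertex, the bags containing it form a connected subtree. Here vertex a appears in no bag, so the decomposition is invalid.

No — vertex a appears in no bag.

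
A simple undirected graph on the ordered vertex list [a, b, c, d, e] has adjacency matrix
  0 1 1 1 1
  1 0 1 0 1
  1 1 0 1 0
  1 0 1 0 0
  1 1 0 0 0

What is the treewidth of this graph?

A width-2 tree decomposition is:
Bags: B1 = {a, b, e}  B2 = {a, b, c}  B3 = {a, c, d}
Tree: B1–B2, B2–B3
Every bag has size at most 3, so the width is 3 − 1 = 2 and tw(G) ≤ 2. Conversely, {a, b, e} is a clique of size 3, and the vertices of any clique must share a bag in every tree decomposition; so some bag has ≥ 3 vertices and tw(G) ≥ 2. Hence tw(G) = 2 exactly.

2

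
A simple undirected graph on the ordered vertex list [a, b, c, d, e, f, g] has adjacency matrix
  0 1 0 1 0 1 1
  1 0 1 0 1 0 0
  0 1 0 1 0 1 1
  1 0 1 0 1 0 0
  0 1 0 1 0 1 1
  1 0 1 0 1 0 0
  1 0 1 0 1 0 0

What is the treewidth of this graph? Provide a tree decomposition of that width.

Treewidth 3.
One such decomposition:
Bags: B1 = {a, b, c, e}  B2 = {a, c, d, e}  B3 = {a, c, e, f}  B4 = {a, c, e, g}
Tree: B1–B2, B2–B3, B3–B4

Each bag holds 4 vertices, so the decomposition has width 3, which upper-bounds the treewidth. For the lower bound: the 4 vertex sets {a,b}, {c,d}, {e}, {f} are disjoint, each induces a connected subgraph, and every pair is joined by at least one edge of G. Contracting each set to a single vertex therefore yields K_{4} as a minor, and since treewidth is minor-monotone, tw(G) ≥ tw(K_{4}) = 3. The upper and lower bounds meet at 3, so that is the treewidth.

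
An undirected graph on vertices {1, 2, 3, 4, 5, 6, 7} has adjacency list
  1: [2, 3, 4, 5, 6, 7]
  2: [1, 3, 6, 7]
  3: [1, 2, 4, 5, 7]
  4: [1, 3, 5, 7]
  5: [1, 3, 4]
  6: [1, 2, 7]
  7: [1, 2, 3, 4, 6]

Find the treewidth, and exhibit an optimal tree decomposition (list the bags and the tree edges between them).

Treewidth 3.
One such decomposition:
Bags: B1 = {1, 2, 3, 7}  B2 = {1, 3, 4, 7}  B3 = {1, 3, 4, 5}  B4 = {1, 2, 6, 7}
Tree: B1–B2, B2–B3, B1–B4

Each bag holds 4 vertices, so the decomposition has width 3, which upper-bounds the treewidth. On the other hand G contains the 4-clique {1, 2, 3, 7}. A clique must lie in a single bag of any decomposition, so no decomposition can have width below 3. Combining the bounds, tw(G) = 3.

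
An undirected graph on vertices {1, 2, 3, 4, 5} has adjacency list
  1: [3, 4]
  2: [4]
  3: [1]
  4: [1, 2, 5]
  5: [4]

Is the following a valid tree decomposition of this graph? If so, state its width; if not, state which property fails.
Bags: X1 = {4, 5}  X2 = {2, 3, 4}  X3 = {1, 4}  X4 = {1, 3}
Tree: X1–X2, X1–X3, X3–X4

No — bags containing vertex 3 are not connected in the tree.

A tree decomposition must satisfy three properties: every vertex lies in some bag; for every edge, both endpoints lie together in some bag; and for every vertex, the bags containing it form a connected subtree. Here bags containing vertex 3 are not connected in the tree, so the decomposition is invalid.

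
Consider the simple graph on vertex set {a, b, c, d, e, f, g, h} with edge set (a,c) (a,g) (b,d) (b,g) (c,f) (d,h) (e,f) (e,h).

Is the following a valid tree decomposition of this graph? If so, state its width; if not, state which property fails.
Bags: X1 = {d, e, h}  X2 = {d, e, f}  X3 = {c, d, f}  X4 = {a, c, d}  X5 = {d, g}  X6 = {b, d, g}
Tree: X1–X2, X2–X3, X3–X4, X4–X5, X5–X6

A tree decomposition must satisfy three properties: every vertex lies in some bag; for every edge, both endpoints lie together in some bag; and for every vertex, the bags containing it form a connected subtree. Here edge (a,g) lies in no bag, so the decomposition is invalid.

No — edge (a,g) lies in no bag.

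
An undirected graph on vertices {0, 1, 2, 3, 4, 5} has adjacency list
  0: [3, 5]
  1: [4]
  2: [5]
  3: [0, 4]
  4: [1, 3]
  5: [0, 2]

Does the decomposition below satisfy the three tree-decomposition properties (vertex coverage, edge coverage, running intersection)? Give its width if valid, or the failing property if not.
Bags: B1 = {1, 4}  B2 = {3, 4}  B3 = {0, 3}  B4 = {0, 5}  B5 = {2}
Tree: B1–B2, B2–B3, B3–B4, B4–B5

No — edge (5,2) lies in no bag.

A tree decomposition must satisfy three properties: every vertex lies in some bag; for every edge, both endpoints lie together in some bag; and for every vertex, the bags containing it form a connected subtree. Here edge (5,2) lies in no bag, so the decomposition is invalid.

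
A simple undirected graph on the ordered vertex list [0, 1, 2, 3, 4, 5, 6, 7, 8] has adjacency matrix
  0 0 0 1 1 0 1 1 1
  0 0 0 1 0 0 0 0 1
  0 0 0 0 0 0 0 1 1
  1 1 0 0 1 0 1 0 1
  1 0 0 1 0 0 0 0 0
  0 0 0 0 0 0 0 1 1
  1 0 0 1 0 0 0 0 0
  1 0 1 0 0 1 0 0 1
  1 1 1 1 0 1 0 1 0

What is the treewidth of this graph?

A width-2 tree decomposition is:
Bags: B1 = {0, 3, 8}  B2 = {0, 7, 8}  B3 = {0, 3, 4}  B4 = {2, 7, 8}  B5 = {0, 3, 6}  B6 = {1, 3, 8}  B7 = {5, 7, 8}
Tree: B1–B2, B1–B3, B2–B4, B3–B5, B1–B6, B4–B7
Every bag has size at most 3, so the width is 3 − 1 = 2 and tw(G) ≤ 2. For the lower bound, the 3 vertices {1, 3, 8} are pairwise adjacent, and any tree decomposition puts a clique entirely inside one bag — forcing width ≥ 2. Therefore the treewidth is 2.

2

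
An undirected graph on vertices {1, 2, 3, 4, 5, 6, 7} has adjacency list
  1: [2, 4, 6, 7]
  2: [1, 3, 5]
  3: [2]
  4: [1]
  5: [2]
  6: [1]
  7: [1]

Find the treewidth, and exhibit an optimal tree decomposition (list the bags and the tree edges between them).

Each bag holds 2 vertices, so the decomposition has width 1, which upper-bounds the treewidth. G has an edge, so its treewidth is at least 1. The upper and lower bounds meet at 1, so that is the treewidth.

Treewidth 1.
Bags: B1 = {1, 7}  B2 = {1, 4}  B3 = {1, 2}  B4 = {2, 5}  B5 = {2, 3}  B6 = {1, 6}
Tree: B1–B2, B1–B3, B3–B4, B3–B5, B2–B6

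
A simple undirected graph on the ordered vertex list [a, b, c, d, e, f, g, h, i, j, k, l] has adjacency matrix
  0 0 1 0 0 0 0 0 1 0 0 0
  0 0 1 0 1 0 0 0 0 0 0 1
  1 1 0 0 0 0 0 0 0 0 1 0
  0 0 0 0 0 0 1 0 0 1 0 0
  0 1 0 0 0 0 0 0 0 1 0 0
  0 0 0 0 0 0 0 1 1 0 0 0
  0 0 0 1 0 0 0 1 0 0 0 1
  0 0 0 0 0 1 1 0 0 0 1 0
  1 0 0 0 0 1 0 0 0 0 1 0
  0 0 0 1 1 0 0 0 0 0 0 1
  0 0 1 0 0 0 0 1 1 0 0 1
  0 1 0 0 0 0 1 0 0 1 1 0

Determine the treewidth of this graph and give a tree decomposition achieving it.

Every bag has size at most 4, so the width is 4 − 1 = 3 and tw(G) ≤ 3. For the lower bound: the 4 vertex sets {d,e,j}, {g}, {l}, {b,c,h,k} are disjoint, each induces a connected subgraph, and every pair is joined by at least one edge of G. Contracting each set to a single vertex therefore yields K_{4} as a minor, and since treewidth is minor-monotone, tw(G) ≥ tw(K_{4}) = 3. Therefore the treewidth is 3.

Treewidth 3.
One optimal decomposition is:
Bags: B1 = {d, e, g, j}  B2 = {e, g, j, l}  B3 = {b, e, g, l}  B4 = {b, g, h, l}  B5 = {b, h, k, l}  B6 = {b, c, h, k}  B7 = {c, f, h, k}  B8 = {c, f, i, k}  B9 = {a, c, f, i}
Tree: B1–B2, B2–B3, B3–B4, B4–B5, B5–B6, B6–B7, B7–B8, B8–B9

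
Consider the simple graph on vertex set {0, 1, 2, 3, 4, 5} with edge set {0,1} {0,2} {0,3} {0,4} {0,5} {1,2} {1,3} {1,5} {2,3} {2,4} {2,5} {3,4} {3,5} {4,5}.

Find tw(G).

4

A width-4 tree decomposition is:
Bags: B1 = {0, 1, 2, 3, 5}  B2 = {0, 2, 3, 4, 5}
Tree: B1–B2
The largest bag has 5 vertices, giving width 4; this decomposition certifies tw(G) ≤ 4. On the other hand G contains the 5-clique {0, 1, 2, 3, 5}. A clique must lie in a single bag of any decomposition, so no decomposition can have width below 4. Combining the bounds, tw(G) = 4.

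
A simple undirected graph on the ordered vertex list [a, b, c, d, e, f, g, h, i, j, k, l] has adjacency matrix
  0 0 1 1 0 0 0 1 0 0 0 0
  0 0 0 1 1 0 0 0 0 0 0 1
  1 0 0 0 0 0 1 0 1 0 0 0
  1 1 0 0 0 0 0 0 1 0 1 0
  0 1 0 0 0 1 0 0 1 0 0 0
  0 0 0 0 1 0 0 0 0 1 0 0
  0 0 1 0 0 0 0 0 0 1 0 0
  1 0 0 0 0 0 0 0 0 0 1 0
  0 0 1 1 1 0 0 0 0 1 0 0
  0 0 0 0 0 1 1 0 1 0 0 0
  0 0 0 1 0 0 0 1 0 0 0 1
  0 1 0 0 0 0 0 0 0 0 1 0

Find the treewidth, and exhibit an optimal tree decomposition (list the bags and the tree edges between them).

Treewidth 3.
One optimal decomposition is:
Bags: B1 = {b, h, k, l}  B2 = {b, d, h, k}  B3 = {a, b, d, h}  B4 = {a, b, d, e}  B5 = {a, d, e, i}  B6 = {a, c, e, i}  B7 = {c, e, f, i}  B8 = {c, f, i, j}  B9 = {c, f, g, j}
Tree: B1–B2, B2–B3, B3–B4, B4–B5, B5–B6, B6–B7, B7–B8, B8–B9

The largest bag has 4 vertices, giving width 3; this decomposition certifies tw(G) ≤ 3. For the lower bound: the 4 vertex sets {h,k,l}, {b}, {d}, {a,c,e,i} are disjoint, each induces a connected subgraph, and every pair is joined by at least one edge of G. Contracting each set to a single vertex therefore yields K_{4} as a minor, and since treewidth is minor-monotone, tw(G) ≥ tw(K_{4}) = 3. The upper and lower bounds meet at 3, so that is the treewidth.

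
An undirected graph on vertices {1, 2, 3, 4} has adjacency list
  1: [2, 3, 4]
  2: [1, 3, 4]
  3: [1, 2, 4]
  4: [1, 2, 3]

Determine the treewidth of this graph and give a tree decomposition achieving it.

Treewidth 3.
Bags: B1 = {1, 2, 3, 4}
Tree: (single bag)

With just one bag of size 4, the width is 4 − 1 = 3, so tw(G) ≤ 3. For the lower bound, the 4 vertices {1, 2, 3, 4} are pairwise adjacent, and any tree decomposition puts a clique entirely inside one bag — forcing width ≥ 3. The upper and lower bounds meet at 3, so that is the treewidth.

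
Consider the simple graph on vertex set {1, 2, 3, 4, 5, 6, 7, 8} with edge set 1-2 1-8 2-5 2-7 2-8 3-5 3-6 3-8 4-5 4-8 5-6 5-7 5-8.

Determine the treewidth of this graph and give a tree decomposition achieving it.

The largest bag has 3 vertices, giving width 2; this decomposition certifies tw(G) ≤ 2. Conversely, {1, 2, 8} is a clique of size 3, and the vertices of any clique must share a bag in every tree decomposition; so some bag has ≥ 3 vertices and tw(G) ≥ 2. Combining the bounds, tw(G) = 2.

Treewidth 2.
Bags: B1 = {2, 5, 7}  B2 = {2, 5, 8}  B3 = {4, 5, 8}  B4 = {1, 2, 8}  B5 = {3, 5, 8}  B6 = {3, 5, 6}
Tree: B1–B2, B2–B3, B2–B4, B2–B5, B5–B6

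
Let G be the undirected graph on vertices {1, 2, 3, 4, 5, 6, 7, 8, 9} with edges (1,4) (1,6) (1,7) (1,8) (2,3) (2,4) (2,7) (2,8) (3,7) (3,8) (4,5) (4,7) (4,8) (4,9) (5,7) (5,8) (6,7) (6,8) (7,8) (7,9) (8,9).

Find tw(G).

A width-3 tree decomposition is:
Bags: B1 = {1, 4, 7, 8}  B2 = {2, 4, 7, 8}  B3 = {4, 5, 7, 8}  B4 = {4, 7, 8, 9}  B5 = {1, 6, 7, 8}  B6 = {2, 3, 7, 8}
Tree: B1–B2, B1–B3, B2–B4, B1–B5, B2–B6
The largest bag has 4 vertices, giving width 3; this decomposition certifies tw(G) ≤ 3. Conversely, {2, 3, 7, 8} is a clique of size 4, and the vertices of any clique must share a bag in every tree decomposition; so some bag has ≥ 4 vertices and tw(G) ≥ 3. Hence tw(G) = 3 exactly.

3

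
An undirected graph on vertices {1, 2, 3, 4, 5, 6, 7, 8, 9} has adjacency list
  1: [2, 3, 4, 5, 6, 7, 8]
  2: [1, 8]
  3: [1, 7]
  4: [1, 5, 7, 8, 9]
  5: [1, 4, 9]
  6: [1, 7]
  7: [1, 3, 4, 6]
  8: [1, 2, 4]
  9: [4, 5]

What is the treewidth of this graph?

2

A width-2 tree decomposition is:
Bags: B1 = {1, 4, 8}  B2 = {1, 4, 7}  B3 = {1, 4, 5}  B4 = {4, 5, 9}  B5 = {1, 3, 7}  B6 = {1, 6, 7}  B7 = {1, 2, 8}
Tree: B1–B2, B2–B3, B3–B4, B2–B5, B5–B6, B1–B7
The largest bag has 3 vertices, giving width 2; this decomposition certifies tw(G) ≤ 2. For the lower bound, the 3 vertices {1, 2, 8} are pairwise adjacent, and any tree decomposition puts a clique entirely inside one bag — forcing width ≥ 2. Hence tw(G) = 2 exactly.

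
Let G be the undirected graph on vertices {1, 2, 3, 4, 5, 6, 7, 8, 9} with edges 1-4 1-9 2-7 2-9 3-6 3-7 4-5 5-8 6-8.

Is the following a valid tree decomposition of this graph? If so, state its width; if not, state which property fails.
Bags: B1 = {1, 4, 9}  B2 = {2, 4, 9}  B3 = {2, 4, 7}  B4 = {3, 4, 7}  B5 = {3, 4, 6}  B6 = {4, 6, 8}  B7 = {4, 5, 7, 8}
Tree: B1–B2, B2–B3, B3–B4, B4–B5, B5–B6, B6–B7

A tree decomposition must satisfy three properties: every vertex lies in some bag; for every edge, both endpoints lie together in some bag; and for every vertex, the bags containing it form a connected subtree. Here bags containing vertex 7 are not connected in the tree, so the decomposition is invalid.

No — bags containing vertex 7 are not connected in the tree.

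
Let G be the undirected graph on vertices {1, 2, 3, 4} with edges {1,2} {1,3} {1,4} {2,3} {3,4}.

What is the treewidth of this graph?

A width-2 tree decomposition is:
Bags: B1 = {1, 3, 4}  B2 = {1, 2, 3}
Tree: B1–B2
Each bag holds 3 vertices, so the decomposition has width 2, which upper-bounds the treewidth. On the other hand G contains the 3-clique {1, 2, 3}. A clique must lie in a single bag of any decomposition, so no decomposition can have width below 2. Hence tw(G) = 2 exactly.

2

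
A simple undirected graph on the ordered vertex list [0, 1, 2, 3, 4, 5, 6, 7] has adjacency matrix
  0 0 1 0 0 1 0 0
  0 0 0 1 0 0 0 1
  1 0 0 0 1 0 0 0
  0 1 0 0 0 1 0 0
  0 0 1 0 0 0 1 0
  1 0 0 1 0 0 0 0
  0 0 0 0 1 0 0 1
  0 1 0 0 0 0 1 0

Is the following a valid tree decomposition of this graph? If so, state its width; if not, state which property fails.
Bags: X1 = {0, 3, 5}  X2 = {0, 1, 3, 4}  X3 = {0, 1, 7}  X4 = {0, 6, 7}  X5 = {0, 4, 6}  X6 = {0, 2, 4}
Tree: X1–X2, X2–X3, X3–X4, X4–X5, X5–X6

No — bags containing vertex 4 are not connected in the tree.

A tree decomposition must satisfy three properties: every vertex lies in some bag; for every edge, both endpoints lie together in some bag; and for every vertex, the bags containing it form a connected subtree. Here bags containing vertex 4 are not connected in the tree, so the decomposition is invalid.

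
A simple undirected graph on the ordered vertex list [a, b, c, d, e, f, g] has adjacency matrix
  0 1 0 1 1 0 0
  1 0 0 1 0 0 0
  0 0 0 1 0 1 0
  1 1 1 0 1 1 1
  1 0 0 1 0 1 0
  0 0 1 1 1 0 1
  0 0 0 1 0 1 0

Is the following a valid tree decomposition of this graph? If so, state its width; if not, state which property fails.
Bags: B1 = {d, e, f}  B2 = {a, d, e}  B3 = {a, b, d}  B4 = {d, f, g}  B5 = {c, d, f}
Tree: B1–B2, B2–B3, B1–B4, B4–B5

Every vertex of G appears in some bag (union = {a, b, c, d, e, f, g}); every edge is covered by a bag; and for each vertex v the set of bags containing v is connected in the bag tree. The decomposition is therefore valid. The largest bag has 3 vertices, so the width is 2.

Yes; width 2.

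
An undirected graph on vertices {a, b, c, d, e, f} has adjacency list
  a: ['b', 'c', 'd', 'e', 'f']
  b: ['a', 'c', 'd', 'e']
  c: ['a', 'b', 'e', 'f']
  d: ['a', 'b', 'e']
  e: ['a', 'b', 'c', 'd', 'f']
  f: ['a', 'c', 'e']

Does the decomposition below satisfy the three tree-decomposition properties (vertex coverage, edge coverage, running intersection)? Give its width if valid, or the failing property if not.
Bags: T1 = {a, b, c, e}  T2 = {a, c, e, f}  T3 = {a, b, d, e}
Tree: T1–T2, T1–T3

Vertex coverage: the bags together contain {a, b, c, d, e, f}, the full vertex set. Edge coverage: each edge of G has both endpoints in at least one bag. Running intersection: for every vertex, the bags containing it form a connected subtree. All three properties hold, so this is a valid tree decomposition of width max|bag| − 1 = 3, and hence tw(G) ≤ 3.

Yes; width 3.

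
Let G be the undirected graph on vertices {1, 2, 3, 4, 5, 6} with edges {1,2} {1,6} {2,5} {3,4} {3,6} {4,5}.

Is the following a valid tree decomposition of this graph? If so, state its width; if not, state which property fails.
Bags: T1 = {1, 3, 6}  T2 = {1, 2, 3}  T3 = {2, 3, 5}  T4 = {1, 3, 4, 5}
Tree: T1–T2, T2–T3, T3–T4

No — bags containing vertex 1 are not connected in the tree.

A tree decomposition must satisfy three properties: every vertex lies in some bag; for every edge, both endpoints lie together in some bag; and for every vertex, the bags containing it form a connected subtree. Here bags containing vertex 1 are not connected in the tree, so the decomposition is invalid.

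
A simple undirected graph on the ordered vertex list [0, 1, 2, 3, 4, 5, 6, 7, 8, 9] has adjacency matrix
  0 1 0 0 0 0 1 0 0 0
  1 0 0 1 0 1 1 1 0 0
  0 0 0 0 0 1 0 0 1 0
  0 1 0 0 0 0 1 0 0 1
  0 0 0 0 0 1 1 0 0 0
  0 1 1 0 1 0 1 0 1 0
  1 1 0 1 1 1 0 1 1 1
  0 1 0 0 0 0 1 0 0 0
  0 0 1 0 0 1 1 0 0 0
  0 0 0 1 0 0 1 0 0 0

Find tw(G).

2

A width-2 tree decomposition is:
Bags: B1 = {1, 5, 6}  B2 = {0, 1, 6}  B3 = {1, 3, 6}  B4 = {5, 6, 8}  B5 = {2, 5, 8}  B6 = {3, 6, 9}  B7 = {1, 6, 7}  B8 = {4, 5, 6}
Tree: B1–B2, B2–B3, B1–B4, B4–B5, B3–B6, B2–B7, B4–B8
Each bag holds 3 vertices, so the decomposition has width 2, which upper-bounds the treewidth. Conversely, {2, 5, 8} is a clique of size 3, and the vertices of any clique must share a bag in every tree decomposition; so some bag has ≥ 3 vertices and tw(G) ≥ 2. Combining the bounds, tw(G) = 2.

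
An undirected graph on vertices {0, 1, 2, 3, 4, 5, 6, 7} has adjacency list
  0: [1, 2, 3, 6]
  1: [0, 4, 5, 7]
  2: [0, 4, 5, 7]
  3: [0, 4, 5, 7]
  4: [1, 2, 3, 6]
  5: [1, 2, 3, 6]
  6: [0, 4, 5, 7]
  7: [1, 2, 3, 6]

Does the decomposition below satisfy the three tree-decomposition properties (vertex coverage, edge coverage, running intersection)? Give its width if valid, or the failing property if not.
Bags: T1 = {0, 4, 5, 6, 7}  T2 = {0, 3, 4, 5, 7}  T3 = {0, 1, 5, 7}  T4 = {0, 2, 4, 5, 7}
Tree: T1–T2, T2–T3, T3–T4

A tree decomposition must satisfy three properties: every vertex lies in some bag; for every edge, both endpoints lie together in some bag; and for every vertex, the bags containing it form a connected subtree. Here edge (4,1) lies in no bag, so the decomposition is invalid.

No — edge (4,1) lies in no bag.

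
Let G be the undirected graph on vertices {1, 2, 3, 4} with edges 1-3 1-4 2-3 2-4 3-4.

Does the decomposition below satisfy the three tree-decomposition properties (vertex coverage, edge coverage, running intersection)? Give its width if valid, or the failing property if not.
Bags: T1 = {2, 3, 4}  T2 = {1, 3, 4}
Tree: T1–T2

Checking the three conditions: (i) the bags cover all of {1, 2, 3, 4}; (ii) for each edge, some bag contains both endpoints; (iii) the bags containing any fixed vertex form a subtree. All hold, so the decomposition is valid with width 3 − 1 = 2.

Yes; width 2.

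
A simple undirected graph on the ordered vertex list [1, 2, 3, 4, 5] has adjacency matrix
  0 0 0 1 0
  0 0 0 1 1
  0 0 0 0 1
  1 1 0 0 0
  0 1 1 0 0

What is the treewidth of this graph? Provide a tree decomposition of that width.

Every bag has size at most 2, so the width is 2 − 1 = 1 and tw(G) ≤ 1. Since G has at least one edge (e.g. 3–5), it is not an edgeless graph, so tw(G) ≥ 1. Hence tw(G) = 1 exactly.

Treewidth 1.
One optimal decomposition is:
Bags: B1 = {3, 5}  B2 = {2, 5}  B3 = {2, 4}  B4 = {1, 4}
Tree: B1–B2, B2–B3, B3–B4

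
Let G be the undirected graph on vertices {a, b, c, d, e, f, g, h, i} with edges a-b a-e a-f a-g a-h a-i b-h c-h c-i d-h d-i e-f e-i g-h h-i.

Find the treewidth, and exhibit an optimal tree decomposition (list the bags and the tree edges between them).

Every bag has size at most 3, so the width is 3 − 1 = 2 and tw(G) ≤ 2. For the lower bound, the 3 vertices {a, e, f} are pairwise adjacent, and any tree decomposition puts a clique entirely inside one bag — forcing width ≥ 2. The upper and lower bounds meet at 2, so that is the treewidth.

Treewidth 2.
Bags: B1 = {a, h, i}  B2 = {a, e, i}  B3 = {a, g, h}  B4 = {c, h, i}  B5 = {d, h, i}  B6 = {a, b, h}  B7 = {a, e, f}
Tree: B1–B2, B1–B3, B1–B4, B4–B5, B1–B6, B2–B7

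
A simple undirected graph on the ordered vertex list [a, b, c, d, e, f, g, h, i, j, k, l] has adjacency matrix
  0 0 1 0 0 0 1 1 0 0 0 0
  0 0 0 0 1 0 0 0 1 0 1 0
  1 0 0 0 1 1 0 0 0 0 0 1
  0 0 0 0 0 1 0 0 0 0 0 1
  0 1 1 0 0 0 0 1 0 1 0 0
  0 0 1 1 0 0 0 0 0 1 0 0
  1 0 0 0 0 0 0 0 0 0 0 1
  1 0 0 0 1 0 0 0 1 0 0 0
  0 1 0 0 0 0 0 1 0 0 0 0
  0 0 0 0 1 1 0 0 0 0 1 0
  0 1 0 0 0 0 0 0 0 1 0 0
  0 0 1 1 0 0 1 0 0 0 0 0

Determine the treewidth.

3

A width-3 tree decomposition is:
Bags: B1 = {b, i, j, k}  B2 = {b, e, i, j}  B3 = {e, h, i, j}  B4 = {e, f, h, j}  B5 = {c, e, f, h}  B6 = {a, c, f, h}  B7 = {a, c, d, f}  B8 = {a, c, d, l}  B9 = {a, d, g, l}
Tree: B1–B2, B2–B3, B3–B4, B4–B5, B5–B6, B6–B7, B7–B8, B8–B9
Every bag has size at most 4, so the width is 4 − 1 = 3 and tw(G) ≤ 3. For the lower bound: the 4 vertex sets {b,i,k}, {j}, {e}, {a,c,f,h} are disjoint, each induces a connected subgraph, and every pair is joined by at least one edge of G. Contracting each set to a single vertex therefore yields K_{4} as a minor, and since treewidth is minor-monotone, tw(G) ≥ tw(K_{4}) = 3. Combining the bounds, tw(G) = 3.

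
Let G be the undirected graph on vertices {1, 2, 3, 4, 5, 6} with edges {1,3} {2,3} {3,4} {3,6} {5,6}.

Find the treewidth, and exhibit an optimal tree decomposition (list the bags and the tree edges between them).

Each bag holds 2 vertices, so the decomposition has width 1, which upper-bounds the treewidth. Any graph with an edge has treewidth ≥ 1, and G has the edge 4–3. Hence tw(G) = 1 exactly.

Treewidth 1.
Bags: B1 = {3, 4}  B2 = {3, 6}  B3 = {2, 3}  B4 = {5, 6}  B5 = {1, 3}
Tree: B1–B2, B1–B3, B2–B4, B1–B5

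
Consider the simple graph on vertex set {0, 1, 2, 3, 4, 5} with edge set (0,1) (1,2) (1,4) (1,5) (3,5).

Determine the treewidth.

1

A width-1 tree decomposition is:
Bags: B1 = {1, 4}  B2 = {1, 2}  B3 = {0, 1}  B4 = {1, 5}  B5 = {3, 5}
Tree: B1–B2, B2–B3, B1–B4, B4–B5
The largest bag has 2 vertices, giving width 1; this decomposition certifies tw(G) ≤ 1. Any graph with an edge has treewidth ≥ 1, and G has the edge 1–4. Hence tw(G) = 1 exactly.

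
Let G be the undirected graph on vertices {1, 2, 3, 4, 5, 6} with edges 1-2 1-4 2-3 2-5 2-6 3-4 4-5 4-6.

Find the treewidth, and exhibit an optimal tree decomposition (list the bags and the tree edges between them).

The largest bag has 3 vertices, giving width 2; this decomposition certifies tw(G) ≤ 2. Since 4–5–2–1–4 is a cycle in G, G is not acyclic. Forests are exactly the graphs of treewidth ≤ 1, so tw(G) ≥ 2. Hence tw(G) = 2 exactly.

Treewidth 2.
One optimal decomposition is:
Bags: B1 = {2, 4, 5}  B2 = {1, 2, 4}  B3 = {2, 4, 6}  B4 = {2, 3, 4}
Tree: B1–B2, B2–B3, B3–B4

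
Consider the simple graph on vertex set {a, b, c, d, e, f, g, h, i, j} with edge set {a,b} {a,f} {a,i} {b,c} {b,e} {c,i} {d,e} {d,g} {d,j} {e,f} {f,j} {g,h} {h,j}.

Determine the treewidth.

A width-2 tree decomposition is:
Bags: B1 = {a, c, i}  B2 = {a, b, c}  B3 = {a, b, f}  B4 = {b, e, f}  B5 = {e, f, j}  B6 = {d, e, j}  B7 = {d, h, j}  B8 = {d, g, h}
Tree: B1–B2, B2–B3, B3–B4, B4–B5, B5–B6, B6–B7, B7–B8
The largest bag has 3 vertices, giving width 2; this decomposition certifies tw(G) ≤ 2. The edges i–c–b–a–i form a cycle, so G is not a tree and its treewidth is at least 2. Therefore the treewidth is 2.

2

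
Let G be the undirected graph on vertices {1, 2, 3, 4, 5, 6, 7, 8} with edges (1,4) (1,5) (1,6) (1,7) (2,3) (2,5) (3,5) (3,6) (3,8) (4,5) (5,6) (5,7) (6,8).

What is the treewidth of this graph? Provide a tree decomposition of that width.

Treewidth 2.
Bags: B1 = {1, 5, 6}  B2 = {1, 5, 7}  B3 = {1, 4, 5}  B4 = {3, 5, 6}  B5 = {2, 3, 5}  B6 = {3, 6, 8}
Tree: B1–B2, B1–B3, B1–B4, B4–B5, B4–B6

Every bag has size at most 3, so the width is 3 − 1 = 2 and tw(G) ≤ 2. On the other hand G contains the 3-clique {3, 6, 8}. A clique must lie in a single bag of any decomposition, so no decomposition can have width below 2. Therefore the treewidth is 2.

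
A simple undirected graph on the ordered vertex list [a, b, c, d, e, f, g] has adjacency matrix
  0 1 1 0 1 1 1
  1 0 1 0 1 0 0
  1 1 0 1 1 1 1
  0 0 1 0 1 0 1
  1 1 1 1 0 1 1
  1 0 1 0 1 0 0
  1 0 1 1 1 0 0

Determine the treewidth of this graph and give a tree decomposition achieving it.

Every bag has size at most 4, so the width is 4 − 1 = 3 and tw(G) ≤ 3. Conversely, {c, d, e, g} is a clique of size 4, and the vertices of any clique must share a bag in every tree decomposition; so some bag has ≥ 4 vertices and tw(G) ≥ 3. Therefore the treewidth is 3.

Treewidth 3.
One such decomposition:
Bags: B1 = {a, c, e, f}  B2 = {a, c, e, g}  B3 = {a, b, c, e}  B4 = {c, d, e, g}
Tree: B1–B2, B1–B3, B2–B4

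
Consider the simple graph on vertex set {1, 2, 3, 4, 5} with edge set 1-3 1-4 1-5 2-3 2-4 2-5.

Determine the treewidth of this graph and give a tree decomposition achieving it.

Treewidth 2.
One optimal decomposition is:
Bags: B1 = {1, 2, 3}  B2 = {1, 2, 4}  B3 = {1, 2, 5}
Tree: B1–B2, B2–B3

Each bag holds 3 vertices, so the decomposition has width 2, which upper-bounds the treewidth. The edges 3–1–4–2–3 form a cycle, so G is not a tree and its treewidth is at least 2. Hence tw(G) = 2 exactly.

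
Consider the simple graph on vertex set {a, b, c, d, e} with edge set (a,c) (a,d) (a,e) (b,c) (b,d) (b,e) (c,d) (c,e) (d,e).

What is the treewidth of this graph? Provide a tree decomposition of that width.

Each bag holds 4 vertices, so the decomposition has width 3, which upper-bounds the treewidth. For the lower bound, the 4 vertices {a, c, d, e} are pairwise adjacent, and any tree decomposition puts a clique entirely inside one bag — forcing width ≥ 3. Hence tw(G) = 3 exactly.

Treewidth 3.
One such decomposition:
Bags: B1 = {a, c, d, e}  B2 = {b, c, d, e}
Tree: B1–B2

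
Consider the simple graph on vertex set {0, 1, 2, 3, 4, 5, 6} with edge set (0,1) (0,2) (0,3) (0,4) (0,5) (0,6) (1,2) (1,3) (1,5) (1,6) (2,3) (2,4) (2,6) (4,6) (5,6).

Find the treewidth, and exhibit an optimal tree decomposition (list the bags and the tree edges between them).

Treewidth 3.
Bags: B1 = {0, 2, 4, 6}  B2 = {0, 1, 2, 6}  B3 = {0, 1, 2, 3}  B4 = {0, 1, 5, 6}
Tree: B1–B2, B2–B3, B2–B4

Each bag holds 4 vertices, so the decomposition has width 3, which upper-bounds the treewidth. Conversely, {0, 1, 2, 3} is a clique of size 4, and the vertices of any clique must share a bag in every tree decomposition; so some bag has ≥ 4 vertices and tw(G) ≥ 3. Hence tw(G) = 3 exactly.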